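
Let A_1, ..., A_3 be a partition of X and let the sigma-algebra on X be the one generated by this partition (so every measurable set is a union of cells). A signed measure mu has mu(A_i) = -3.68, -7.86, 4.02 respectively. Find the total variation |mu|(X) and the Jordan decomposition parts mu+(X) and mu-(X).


Step 1: Every measurable set is a union of atoms (the cells / points), so a Hahn decomposition is
  obtained by grouping atoms by sign: P = union of atoms with mu > 0, N = union of the remaining atoms.
  Atoms in P (indices): 3;  atoms in N (indices): 1, 2
  Positive values: 4.02
  Negative values: -3.68, -7.86
Step 2: mu+(X) = mu(P) = sum of positive atom values = 4.02
Step 3: mu-(X) = -mu(N) = sum of |negative atom values| = 11.54
Step 4: |mu|(X) = mu+(X) + mu-(X) = 4.02 + 11.54 = 15.56


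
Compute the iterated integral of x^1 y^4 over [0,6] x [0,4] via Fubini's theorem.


By Fubini's theorem, the double integral factors as a product of single integrals:
Step 1: integral_0^6 x^1 dx = [x^2/2] from 0 to 6
     = 6^2/2 = 18
Step 2: integral_0^4 y^4 dy = [y^5/5] from 0 to 4
     = 4^5/5 = 204.8
Step 3: Double integral = 18 * 204.8 = 3686.4


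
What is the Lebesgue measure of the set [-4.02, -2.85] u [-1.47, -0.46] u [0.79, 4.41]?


For pairwise disjoint intervals, m(union) = sum of lengths.
= (-2.85 - -4.02) + (-0.46 - -1.47) + (4.41 - 0.79)
= 1.17 + 1.01 + 3.62
= 5.8


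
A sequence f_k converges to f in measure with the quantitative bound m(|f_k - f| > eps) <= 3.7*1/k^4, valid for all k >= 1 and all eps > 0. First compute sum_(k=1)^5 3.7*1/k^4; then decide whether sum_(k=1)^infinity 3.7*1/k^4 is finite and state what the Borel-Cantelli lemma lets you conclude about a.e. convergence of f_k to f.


Step 1: List the terms 3.7*1/k^4 for k = 1 to 5:
  k=1: 3.7
  k=2: 0.23125
  k=3: 0.045679
  k=4: 0.014453
  k=5: 0.00592
Step 2: Partial sum = 3.7 + 0.23125 + 0.045679 + 0.014453 + 0.00592
     = 3.997302
Step 3: The full series sum_(k>=1) 3.7*1/k^4 converges (p-series with p = 4 > 1; a constant multiple of a convergent series converges).
Step 4: Fix eps > 0. Since sum_k m(|f_k - f| > eps) < infinity, the Borel-Cantelli lemma gives
        m(limsup_k {|f_k - f| > eps}) = 0, i.e. for a.e. x, |f_k(x) - f(x)| <= eps for all large k.
        Applying this with eps = 1/j for j = 1, 2, ... and intersecting the countably many full-measure sets,
        for a.e. x we get limsup_k |f_k(x) - f(x)| <= 1/j for every j, hence f_k -> f almost everywhere.
Conclusion: series converges; Borel-Cantelli yields f_k -> f a.e.


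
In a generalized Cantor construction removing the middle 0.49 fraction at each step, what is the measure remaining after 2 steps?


Step 1: At each step, fraction remaining = 1 - 0.49 = 0.51
Step 2: After 2 steps, measure = (0.51)^2
Step 3: Computing the power step by step:
  After step 1: 0.51
  After step 2: 0.2601
Result = 0.2601


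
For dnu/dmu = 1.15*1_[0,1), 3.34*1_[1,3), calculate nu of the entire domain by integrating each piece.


Integrate each piece of the Radon-Nikodym derivative:
Step 1: integral_0^1 1.15 dx = 1.15*(1-0) = 1.15*1 = 1.15
Step 2: integral_1^3 3.34 dx = 3.34*(3-1) = 3.34*2 = 6.68
Total: 1.15 + 6.68 = 7.83


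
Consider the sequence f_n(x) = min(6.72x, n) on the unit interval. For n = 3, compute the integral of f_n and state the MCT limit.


f(x) = 6.72x on [0,1]; f_n(x) = min(6.72x, n). At n = 3:
Step 1: f(x) reaches 3 at x = 3/6.72 = 0.446429
Step 2: integral(f_3) = integral(6.72x, 0, 0.446429) + integral(3, 0.446429, 1)
       = 6.72*0.446429^2/2 + 3*(1 - 0.446429)
       = 0.669643 + 1.660714
       = 2.330357
Step 3: As n -> infinity, f_n increases to f, so by MCT integral(f_n) -> integral(f) = 6.72/2 = 3.36.
Convergence: integral(f_3) = 2.330357 -> 3.36 as n -> infinity


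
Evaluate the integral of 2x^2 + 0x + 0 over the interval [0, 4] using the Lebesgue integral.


The Lebesgue integral of a Riemann-integrable function agrees with the Riemann integral.
Antiderivative F(x) = (2/3)x^3 + (0/2)x^2 + 0x
F(4) = (2/3)*4^3 + (0/2)*4^2 + 0*4
     = (2/3)*64 + (0/2)*16 + 0*4
     = 42.666667 + 0.0 + 0
     = 42.666667
F(0) = 0.0
Integral = F(4) - F(0) = 42.666667 - 0.0 = 42.666667


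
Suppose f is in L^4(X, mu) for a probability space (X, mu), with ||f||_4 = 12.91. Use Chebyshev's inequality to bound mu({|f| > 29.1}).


Chebyshev/Markov inequality: mu(|f| > eps) <= (||f||_p / eps)^p
Step 1: ||f||_4 / eps = 12.91 / 29.1 = 0.443643
Step 2: Raise to power p = 4:
  (0.443643)^4 = 0.038738
Step 3: Therefore mu(|f| > 29.1) <= 0.038738


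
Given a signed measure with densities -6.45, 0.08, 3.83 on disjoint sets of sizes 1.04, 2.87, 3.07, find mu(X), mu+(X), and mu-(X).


Step 1: Compute signed measure on each set:
  Set 1: -6.45 * 1.04 = -6.708
  Set 2: 0.08 * 2.87 = 0.2296
  Set 3: 3.83 * 3.07 = 11.7581
Step 2: Total signed measure = (-6.708) + (0.2296) + (11.7581)
     = 5.2797
Step 3: Positive part mu+(X) = sum of positive contributions = 11.9877
Step 4: Negative part mu-(X) = |sum of negative contributions| = 6.708


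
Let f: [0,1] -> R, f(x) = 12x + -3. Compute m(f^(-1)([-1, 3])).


f^(-1)([-1, 3]) = {x : -1 <= 12x + -3 <= 3}
Solving: (-1 - -3)/12 <= x <= (3 - -3)/12
= [0.166667, 0.5]
Intersecting with [0,1]: [0.166667, 0.5]
Measure = 0.5 - 0.166667 = 0.333333


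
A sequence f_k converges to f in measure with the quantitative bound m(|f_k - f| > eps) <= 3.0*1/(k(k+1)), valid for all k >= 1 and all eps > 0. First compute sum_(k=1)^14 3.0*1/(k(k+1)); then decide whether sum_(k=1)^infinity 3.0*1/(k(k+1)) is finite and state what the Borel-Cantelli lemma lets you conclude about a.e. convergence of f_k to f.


Step 1: List the terms 3.0*1/(k(k+1)) for k = 1 to 14:
  k=1: 1.5
  k=2: 0.5
  k=3: 0.25
  k=4: 0.15
  k=5: 0.1
  k=6: 0.071429
  k=7: 0.053571
  k=8: 0.041667
  k=9: 0.033333
  k=10: 0.027273
  k=11: 0.022727
  k=12: 0.019231
  k=13: 0.016484
  k=14: 0.014286
Step 2: Partial sum = 1.5 + 0.5 + 0.25 + 0.15 + 0.1 + 0.071429 + 0.053571 + 0.041667 + 0.033333 + 0.027273 + 0.022727 + 0.019231 + 0.016484 + 0.014286
     = 2.8
Step 3: The full series sum_(k>=1) 3.0*1/(k(k+1)) converges (telescoping series sum 1/(k(k+1)) = 1; a constant multiple of a convergent series converges).
Step 4: Fix eps > 0. Since sum_k m(|f_k - f| > eps) < infinity, the Borel-Cantelli lemma gives
        m(limsup_k {|f_k - f| > eps}) = 0, i.e. for a.e. x, |f_k(x) - f(x)| <= eps for all large k.
        Applying this with eps = 1/j for j = 1, 2, ... and intersecting the countably many full-measure sets,
        for a.e. x we get limsup_k |f_k(x) - f(x)| <= 1/j for every j, hence f_k -> f almost everywhere.
Conclusion: series converges; Borel-Cantelli yields f_k -> f a.e.


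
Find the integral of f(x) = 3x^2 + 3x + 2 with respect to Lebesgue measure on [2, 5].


The Lebesgue integral of a Riemann-integrable function agrees with the Riemann integral.
Antiderivative F(x) = (3/3)x^3 + (3/2)x^2 + 2x
F(5) = (3/3)*5^3 + (3/2)*5^2 + 2*5
     = (3/3)*125 + (3/2)*25 + 2*5
     = 125 + 37.5 + 10
     = 172.5
F(2) = 18
Integral = F(5) - F(2) = 172.5 - 18 = 154.5


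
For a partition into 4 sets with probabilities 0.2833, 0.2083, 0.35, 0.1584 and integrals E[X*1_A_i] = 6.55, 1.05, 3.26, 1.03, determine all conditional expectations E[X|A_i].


For each cell A_i: E[X|A_i] = E[X*1_A_i] / P(A_i)
Step 1: E[X|A_1] = 6.55 / 0.2833 = 23.120367
Step 2: E[X|A_2] = 1.05 / 0.2083 = 5.040807
Step 3: E[X|A_3] = 3.26 / 0.35 = 9.314286
Step 4: E[X|A_4] = 1.03 / 0.1584 = 6.502525
Verification: E[X] = sum E[X*1_A_i] = 6.55 + 1.05 + 3.26 + 1.03 = 11.89


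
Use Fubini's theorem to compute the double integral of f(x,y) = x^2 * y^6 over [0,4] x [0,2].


By Fubini's theorem, the double integral factors as a product of single integrals:
Step 1: integral_0^4 x^2 dx = [x^3/3] from 0 to 4
     = 4^3/3 = 21.333333
Step 2: integral_0^2 y^6 dy = [y^7/7] from 0 to 2
     = 2^7/7 = 18.285714
Step 3: Double integral = 21.333333 * 18.285714 = 390.095238


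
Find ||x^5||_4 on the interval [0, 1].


Step 1: ||f||_4 = (integral_0^1 |x^5|^4 dx)^(1/4)
     = (integral_0^1 x^20 dx)^(1/4)
Step 2: integral_0^1 x^20 dx = [x^21/(21)] from 0 to 1 = 1^21/21
     = 1/21 = 0.047619
Step 3: ||f||_4 = (0.047619)^(1/4) = 0.467138


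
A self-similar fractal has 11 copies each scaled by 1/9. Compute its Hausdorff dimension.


For a self-similar set with N copies scaled by 1/r:
dim_H = log(N)/log(r) = log(11)/log(9)
= 2.397895/2.197225
= 1.091329


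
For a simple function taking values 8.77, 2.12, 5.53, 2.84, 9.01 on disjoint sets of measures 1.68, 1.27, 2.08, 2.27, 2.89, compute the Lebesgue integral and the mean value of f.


Step 1: Integral = sum(value_i * measure_i)
= 8.77*1.68 + 2.12*1.27 + 5.53*2.08 + 2.84*2.27 + 9.01*2.89
= 14.7336 + 2.6924 + 11.5024 + 6.4468 + 26.0389
= 61.4141
Step 2: Total measure of domain = 1.68 + 1.27 + 2.08 + 2.27 + 2.89 = 10.19
Step 3: Average value = 61.4141 / 10.19 = 6.026899


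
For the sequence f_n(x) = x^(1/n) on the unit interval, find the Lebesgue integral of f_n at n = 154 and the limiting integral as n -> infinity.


At n = 154: f_154(x) = x^(1/154).
Step 1: integral(x^(1/154), 0, 1) = [x^(1/154+1) / (1/154+1)] from 0 to 1
     = 1 / (1/154 + 1) = 1 / ((154+1)/154) = 154/(154+1)
     = 154/155 = 0.993548
Step 2: As n -> infinity, f_n(x) = x^(1/n) -> 1 for x in (0,1], and f_n is increasing in n.
By MCT, lim_n integral(f_n) = integral(lim_n f_n) = integral(1, 0, 1) = 1.
Step 3: Verify convergence: 154/155 = 0.993548 -> 1


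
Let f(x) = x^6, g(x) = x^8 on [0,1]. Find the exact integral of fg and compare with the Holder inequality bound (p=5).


Step 1: Exact integral of f*g = integral(x^14, 0, 1) = 1/15
     = 0.066667
Step 2: Holder bound with p=5, q=1.25:
  ||f||_p = (integral x^30 dx)^(1/5) = (1/31)^(1/5) = 0.503185
  ||g||_q = (integral x^10 dx)^(1/1.25) = (1/11)^(1/1.25) = 0.146854
Step 3: Holder bound = ||f||_p * ||g||_q = 0.503185 * 0.146854 = 0.073895
Verification: 0.066667 <= 0.073895 (Holder holds)


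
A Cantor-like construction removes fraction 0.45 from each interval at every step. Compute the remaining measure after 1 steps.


Step 1: At each step, fraction remaining = 1 - 0.45 = 0.55
Step 2: After 1 steps, measure = (0.55)^1
Step 3: Computing the power step by step:
  After step 1: 0.55
Result = 0.55


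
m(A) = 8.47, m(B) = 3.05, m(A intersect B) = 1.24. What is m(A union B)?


By inclusion-exclusion: m(A u B) = m(A) + m(B) - m(A n B)
= 8.47 + 3.05 - 1.24
= 10.28


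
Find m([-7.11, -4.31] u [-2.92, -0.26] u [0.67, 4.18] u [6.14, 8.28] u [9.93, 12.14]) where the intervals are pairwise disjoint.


For pairwise disjoint intervals, m(union) = sum of lengths.
= (-4.31 - -7.11) + (-0.26 - -2.92) + (4.18 - 0.67) + (8.28 - 6.14) + (12.14 - 9.93)
= 2.8 + 2.66 + 3.51 + 2.14 + 2.21
= 13.32


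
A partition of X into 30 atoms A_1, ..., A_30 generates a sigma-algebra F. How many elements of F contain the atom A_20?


Each element of F is a union of some subset S of the 30 atoms.
The element contains A_20 iff A_20 is in S.
So we count subsets S of {A_1,...,A_30} with A_20 in S: choose freely among the other 29 atoms.
Count = 2^(30-1) = 2^29 = 536870912.


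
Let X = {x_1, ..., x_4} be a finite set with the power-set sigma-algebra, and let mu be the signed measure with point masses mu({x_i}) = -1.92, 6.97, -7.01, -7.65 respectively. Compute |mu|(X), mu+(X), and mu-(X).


Step 1: Every measurable set is a union of atoms (the cells / points), so a Hahn decomposition is
  obtained by grouping atoms by sign: P = union of atoms with mu > 0, N = union of the remaining atoms.
  Atoms in P (indices): 2;  atoms in N (indices): 1, 3, 4
  Positive values: 6.97
  Negative values: -1.92, -7.01, -7.65
Step 2: mu+(X) = mu(P) = sum of positive atom values = 6.97
Step 3: mu-(X) = -mu(N) = sum of |negative atom values| = 16.58
Step 4: |mu|(X) = mu+(X) + mu-(X) = 6.97 + 16.58 = 23.55


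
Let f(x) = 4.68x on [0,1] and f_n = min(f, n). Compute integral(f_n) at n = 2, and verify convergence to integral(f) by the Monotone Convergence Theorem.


f(x) = 4.68x on [0,1]; f_n(x) = min(4.68x, n). At n = 2:
Step 1: f(x) reaches 2 at x = 2/4.68 = 0.42735
Step 2: integral(f_2) = integral(4.68x, 0, 0.42735) + integral(2, 0.42735, 1)
       = 4.68*0.42735^2/2 + 2*(1 - 0.42735)
       = 0.42735 + 1.145299
       = 1.57265
Step 3: As n -> infinity, f_n increases to f, so by MCT integral(f_n) -> integral(f) = 4.68/2 = 2.34.
Convergence: integral(f_2) = 1.57265 -> 2.34 as n -> infinity


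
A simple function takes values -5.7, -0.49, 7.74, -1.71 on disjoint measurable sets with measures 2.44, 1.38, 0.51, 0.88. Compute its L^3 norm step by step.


Step 1: Compute |f_i|^3 for each value:
  |-5.7|^3 = 185.193
  |-0.49|^3 = 0.117649
  |7.74|^3 = 463.684824
  |-1.71|^3 = 5.000211
Step 2: Multiply by measures and sum:
  185.193 * 2.44 = 451.87092
  0.117649 * 1.38 = 0.162356
  463.684824 * 0.51 = 236.47926
  5.000211 * 0.88 = 4.400186
Sum = 451.87092 + 0.162356 + 236.47926 + 4.400186 = 692.912722
Step 3: Take the p-th root:
||f||_3 = (692.912722)^(1/3) = 8.848972


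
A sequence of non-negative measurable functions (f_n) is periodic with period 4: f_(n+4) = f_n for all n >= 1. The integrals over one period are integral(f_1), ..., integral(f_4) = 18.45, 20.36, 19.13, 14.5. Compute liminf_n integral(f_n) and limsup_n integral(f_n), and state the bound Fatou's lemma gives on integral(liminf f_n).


The sequence (integral(f_n)) is periodic with period 4, repeating the values 18.45, 20.36, 19.13, 14.5 indefinitely.
Step 1: For a periodic sequence, every tail (a_m, a_(m+1), ...) contains all 4 period values infinitely often.
Step 2: Hence inf of every tail = min of the period values = min(18.45, 20.36, 19.13, 14.5) = 14.5.
        liminf_n integral(f_n) = sup over m of (inf of tail from m) = 14.5.
Step 3: Similarly sup of every tail = max of the period values = 20.36.
        limsup_n integral(f_n) = 20.36.
Step 4: Fatou's lemma: integral(liminf_n f_n) <= liminf_n integral(f_n) = 14.5.
        So the integral of the pointwise liminf is at most 14.5.


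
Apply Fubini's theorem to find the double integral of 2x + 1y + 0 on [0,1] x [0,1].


By Fubini, integrate in x first, then y.
Step 1: Fix y, integrate over x in [0,1]:
  integral(2x + 1y + 0, x=0..1)
  = 2*(1^2 - 0^2)/2 + (1y + 0)*(1 - 0)
  = 1 + (1y + 0)*1
  = 1 + 1y + 0
  = 1 + 1y
Step 2: Integrate over y in [0,1]:
  integral(1 + 1y, y=0..1)
  = 1*1 + 1*(1^2 - 0^2)/2
  = 1 + 0.5
  = 1.5


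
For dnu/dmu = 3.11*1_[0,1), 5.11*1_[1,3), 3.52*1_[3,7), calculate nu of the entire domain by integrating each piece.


Integrate each piece of the Radon-Nikodym derivative:
Step 1: integral_0^1 3.11 dx = 3.11*(1-0) = 3.11*1 = 3.11
Step 2: integral_1^3 5.11 dx = 5.11*(3-1) = 5.11*2 = 10.22
Step 3: integral_3^7 3.52 dx = 3.52*(7-3) = 3.52*4 = 14.08
Total: 3.11 + 10.22 + 14.08 = 27.41


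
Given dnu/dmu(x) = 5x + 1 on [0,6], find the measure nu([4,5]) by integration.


nu(A) = integral_A (dnu/dmu) dmu = integral_4^5 (5x + 1) dx
Step 1: Antiderivative F(x) = (5/2)x^2 + 1x
Step 2: F(5) = (5/2)*5^2 + 1*5 = 62.5 + 5 = 67.5
Step 3: F(4) = (5/2)*4^2 + 1*4 = 40 + 4 = 44
Step 4: nu([4,5]) = F(5) - F(4) = 67.5 - 44 = 23.5


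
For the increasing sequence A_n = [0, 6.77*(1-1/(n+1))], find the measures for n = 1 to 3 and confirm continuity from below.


By continuity of measure from below: if A_n increases to A, then m(A_n) -> m(A).
Here A = [0, 6.77], so m(A) = 6.77
Step 1: a_1 = 6.77*(1 - 1/2) = 3.385, m(A_1) = 3.385
Step 2: a_2 = 6.77*(1 - 1/3) = 4.5133, m(A_2) = 4.5133
Step 3: a_3 = 6.77*(1 - 1/4) = 5.0775, m(A_3) = 5.0775
Limit: m(A_n) -> m([0,6.77]) = 6.77


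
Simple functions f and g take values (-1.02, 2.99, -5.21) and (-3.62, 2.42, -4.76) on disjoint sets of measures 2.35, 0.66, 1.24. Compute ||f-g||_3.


Step 1: Compute differences f_i - g_i:
  -1.02 - -3.62 = 2.6
  2.99 - 2.42 = 0.57
  -5.21 - -4.76 = -0.45
Step 2: Compute |diff|^3 * measure for each set:
  |2.6|^3 * 2.35 = 17.576 * 2.35 = 41.3036
  |0.57|^3 * 0.66 = 0.185193 * 0.66 = 0.122227
  |-0.45|^3 * 1.24 = 0.091125 * 1.24 = 0.112995
Step 3: Sum = 41.538822
Step 4: ||f-g||_3 = (41.538822)^(1/3) = 3.463257


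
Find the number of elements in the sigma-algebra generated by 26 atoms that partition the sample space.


Each element of the sigma-algebra is a union of some subset of the 26 atoms.
The number of such subsets is 2^26 = 67108864.


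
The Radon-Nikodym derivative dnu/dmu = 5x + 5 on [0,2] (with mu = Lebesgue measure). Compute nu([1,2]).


nu(A) = integral_A (dnu/dmu) dmu = integral_1^2 (5x + 5) dx
Step 1: Antiderivative F(x) = (5/2)x^2 + 5x
Step 2: F(2) = (5/2)*2^2 + 5*2 = 10 + 10 = 20
Step 3: F(1) = (5/2)*1^2 + 5*1 = 2.5 + 5 = 7.5
Step 4: nu([1,2]) = F(2) - F(1) = 20 - 7.5 = 12.5


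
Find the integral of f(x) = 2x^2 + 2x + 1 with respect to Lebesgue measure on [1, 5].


The Lebesgue integral of a Riemann-integrable function agrees with the Riemann integral.
Antiderivative F(x) = (2/3)x^3 + (2/2)x^2 + 1x
F(5) = (2/3)*5^3 + (2/2)*5^2 + 1*5
     = (2/3)*125 + (2/2)*25 + 1*5
     = 83.333333 + 25 + 5
     = 113.333333
F(1) = 2.666667
Integral = F(5) - F(1) = 113.333333 - 2.666667 = 110.666667


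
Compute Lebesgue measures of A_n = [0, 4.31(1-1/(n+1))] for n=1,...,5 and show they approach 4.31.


By continuity of measure from below: if A_n increases to A, then m(A_n) -> m(A).
Here A = [0, 4.31], so m(A) = 4.31
Step 1: a_1 = 4.31*(1 - 1/2) = 2.155, m(A_1) = 2.155
Step 2: a_2 = 4.31*(1 - 1/3) = 2.8733, m(A_2) = 2.8733
Step 3: a_3 = 4.31*(1 - 1/4) = 3.2325, m(A_3) = 3.2325
Step 4: a_4 = 4.31*(1 - 1/5) = 3.448, m(A_4) = 3.448
Step 5: a_5 = 4.31*(1 - 1/6) = 3.5917, m(A_5) = 3.5917
Limit: m(A_n) -> m([0,4.31]) = 4.31


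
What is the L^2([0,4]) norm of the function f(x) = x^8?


Step 1: ||f||_2 = (integral_0^4 |x^8|^2 dx)^(1/2)
     = (integral_0^4 x^16 dx)^(1/2)
Step 2: integral_0^4 x^16 dx = [x^17/(17)] from 0 to 4 = 4^17/17
     = 17179869184/17 = 1.010581e+09
Step 3: ||f||_2 = (1.010581e+09)^(1/2) = 31789.629445


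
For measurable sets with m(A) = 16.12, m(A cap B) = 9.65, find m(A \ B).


m(A \ B) = m(A) - m(A n B)
= 16.12 - 9.65
= 6.47


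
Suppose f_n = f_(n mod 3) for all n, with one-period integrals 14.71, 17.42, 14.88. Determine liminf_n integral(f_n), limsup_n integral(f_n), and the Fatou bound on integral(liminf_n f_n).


The sequence (integral(f_n)) is periodic with period 3, repeating the values 14.71, 17.42, 14.88 indefinitely.
Step 1: For a periodic sequence, every tail (a_m, a_(m+1), ...) contains all 3 period values infinitely often.
Step 2: Hence inf of every tail = min of the period values = min(14.71, 17.42, 14.88) = 14.71.
        liminf_n integral(f_n) = sup over m of (inf of tail from m) = 14.71.
Step 3: Similarly sup of every tail = max of the period values = 17.42.
        limsup_n integral(f_n) = 17.42.
Step 4: Fatou's lemma: integral(liminf_n f_n) <= liminf_n integral(f_n) = 14.71.
        So the integral of the pointwise liminf is at most 14.71.


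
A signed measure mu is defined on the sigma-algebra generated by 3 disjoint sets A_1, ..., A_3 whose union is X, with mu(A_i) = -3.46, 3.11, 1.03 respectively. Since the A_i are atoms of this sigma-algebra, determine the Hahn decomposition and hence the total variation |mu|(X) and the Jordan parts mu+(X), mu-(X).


Step 1: Every measurable set is a union of atoms (the cells / points), so a Hahn decomposition is
  obtained by grouping atoms by sign: P = union of atoms with mu > 0, N = union of the remaining atoms.
  Atoms in P (indices): 2, 3;  atoms in N (indices): 1
  Positive values: 3.11, 1.03
  Negative values: -3.46
Step 2: mu+(X) = mu(P) = sum of positive atom values = 4.14
Step 3: mu-(X) = -mu(N) = sum of |negative atom values| = 3.46
Step 4: |mu|(X) = mu+(X) + mu-(X) = 4.14 + 3.46 = 7.6


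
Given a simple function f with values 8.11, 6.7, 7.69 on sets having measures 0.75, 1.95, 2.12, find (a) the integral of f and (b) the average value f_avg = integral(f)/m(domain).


Step 1: Integral = sum(value_i * measure_i)
= 8.11*0.75 + 6.7*1.95 + 7.69*2.12
= 6.0825 + 13.065 + 16.3028
= 35.4503
Step 2: Total measure of domain = 0.75 + 1.95 + 2.12 = 4.82
Step 3: Average value = 35.4503 / 4.82 = 7.354834


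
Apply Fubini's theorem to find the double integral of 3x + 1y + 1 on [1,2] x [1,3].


By Fubini, integrate in x first, then y.
Step 1: Fix y, integrate over x in [1,2]:
  integral(3x + 1y + 1, x=1..2)
  = 3*(2^2 - 1^2)/2 + (1y + 1)*(2 - 1)
  = 4.5 + (1y + 1)*1
  = 4.5 + 1y + 1
  = 5.5 + 1y
Step 2: Integrate over y in [1,3]:
  integral(5.5 + 1y, y=1..3)
  = 5.5*2 + 1*(3^2 - 1^2)/2
  = 11 + 4
  = 15


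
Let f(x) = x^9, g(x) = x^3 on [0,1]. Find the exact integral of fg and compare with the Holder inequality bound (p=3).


Step 1: Exact integral of f*g = integral(x^12, 0, 1) = 1/13
     = 0.076923
Step 2: Holder bound with p=3, q=1.5:
  ||f||_p = (integral x^27 dx)^(1/3) = (1/28)^(1/3) = 0.329317
  ||g||_q = (integral x^4.5 dx)^(1/1.5) = (1/5.5)^(1/1.5) = 0.320941
Step 3: Holder bound = ||f||_p * ||g||_q = 0.329317 * 0.320941 = 0.105691
Verification: 0.076923 <= 0.105691 (Holder holds)


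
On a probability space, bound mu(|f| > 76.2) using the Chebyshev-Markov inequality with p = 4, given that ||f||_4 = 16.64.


Chebyshev/Markov inequality: mu(|f| > eps) <= (||f||_p / eps)^p
Step 1: ||f||_4 / eps = 16.64 / 76.2 = 0.218373
Step 2: Raise to power p = 4:
  (0.218373)^4 = 0.002274
Step 3: Therefore mu(|f| > 76.2) <= 0.002274


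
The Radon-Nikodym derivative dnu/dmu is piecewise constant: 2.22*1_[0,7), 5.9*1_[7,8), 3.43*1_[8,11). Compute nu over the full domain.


Integrate each piece of the Radon-Nikodym derivative:
Step 1: integral_0^7 2.22 dx = 2.22*(7-0) = 2.22*7 = 15.54
Step 2: integral_7^8 5.9 dx = 5.9*(8-7) = 5.9*1 = 5.9
Step 3: integral_8^11 3.43 dx = 3.43*(11-8) = 3.43*3 = 10.29
Total: 15.54 + 5.9 + 10.29 = 31.73


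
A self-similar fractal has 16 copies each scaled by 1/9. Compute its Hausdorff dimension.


For a self-similar set with N copies scaled by 1/r:
dim_H = log(N)/log(r) = log(16)/log(9)
= 2.772589/2.197225
= 1.26186


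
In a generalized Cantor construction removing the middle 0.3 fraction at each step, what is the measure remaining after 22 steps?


Step 1: At each step, fraction remaining = 1 - 0.3 = 0.7
Step 2: After 22 steps, measure = (0.7)^22
Result = 3.909821e-04


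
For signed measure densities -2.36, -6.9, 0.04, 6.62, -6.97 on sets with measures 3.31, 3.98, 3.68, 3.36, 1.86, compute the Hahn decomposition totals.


Step 1: Compute signed measure on each set:
  Set 1: -2.36 * 3.31 = -7.8116
  Set 2: -6.9 * 3.98 = -27.462
  Set 3: 0.04 * 3.68 = 0.1472
  Set 4: 6.62 * 3.36 = 22.2432
  Set 5: -6.97 * 1.86 = -12.9642
Step 2: Total signed measure = (-7.8116) + (-27.462) + (0.1472) + (22.2432) + (-12.9642)
     = -25.8474
Step 3: Positive part mu+(X) = sum of positive contributions = 22.3904
Step 4: Negative part mu-(X) = |sum of negative contributions| = 48.2378


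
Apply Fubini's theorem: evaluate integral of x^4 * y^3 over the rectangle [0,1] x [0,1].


By Fubini's theorem, the double integral factors as a product of single integrals:
Step 1: integral_0^1 x^4 dx = [x^5/5] from 0 to 1
     = 1^5/5 = 0.2
Step 2: integral_0^1 y^3 dy = [y^4/4] from 0 to 1
     = 1^4/4 = 0.25
Step 3: Double integral = 0.2 * 0.25 = 0.05


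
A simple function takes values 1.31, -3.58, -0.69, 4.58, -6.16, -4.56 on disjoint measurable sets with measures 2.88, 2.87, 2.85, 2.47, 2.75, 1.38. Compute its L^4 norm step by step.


Step 1: Compute |f_i|^4 for each value:
  |1.31|^4 = 2.944999
  |-3.58|^4 = 164.260109
  |-0.69|^4 = 0.226671
  |4.58|^4 = 440.009357
  |-6.16|^4 = 1439.868559
  |-4.56|^4 = 432.373801
Step 2: Multiply by measures and sum:
  2.944999 * 2.88 = 8.481598
  164.260109 * 2.87 = 471.426513
  0.226671 * 2.85 = 0.646013
  440.009357 * 2.47 = 1086.823112
  1439.868559 * 2.75 = 3959.638538
  432.373801 * 1.38 = 596.675845
Sum = 8.481598 + 471.426513 + 0.646013 + 1086.823112 + 3959.638538 + 596.675845 = 6123.691619
Step 3: Take the p-th root:
||f||_4 = (6123.691619)^(1/4) = 8.84613


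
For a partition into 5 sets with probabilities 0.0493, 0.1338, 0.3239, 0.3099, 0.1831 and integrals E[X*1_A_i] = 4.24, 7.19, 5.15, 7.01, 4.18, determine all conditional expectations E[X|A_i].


For each cell A_i: E[X|A_i] = E[X*1_A_i] / P(A_i)
Step 1: E[X|A_1] = 4.24 / 0.0493 = 86.004057
Step 2: E[X|A_2] = 7.19 / 0.1338 = 53.736921
Step 3: E[X|A_3] = 5.15 / 0.3239 = 15.899969
Step 4: E[X|A_4] = 7.01 / 0.3099 = 22.6202
Step 5: E[X|A_5] = 4.18 / 0.1831 = 22.829055
Verification: E[X] = sum E[X*1_A_i] = 4.24 + 7.19 + 5.15 + 7.01 + 4.18 = 27.77


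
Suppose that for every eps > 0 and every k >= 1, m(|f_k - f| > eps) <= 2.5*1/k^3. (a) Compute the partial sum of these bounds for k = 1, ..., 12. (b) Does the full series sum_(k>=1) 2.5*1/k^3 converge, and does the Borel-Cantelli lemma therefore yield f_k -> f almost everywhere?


Step 1: List the terms 2.5*1/k^3 for k = 1 to 12:
  k=1: 2.5
  k=2: 0.3125
  k=3: 0.092593
  k=4: 0.039062
  k=5: 0.02
  k=6: 0.011574
  k=7: 0.007289
  k=8: 0.004883
  k=9: 0.003429
  k=10: 0.0025
  k=11: 0.001878
  k=12: 0.001447
Step 2: Partial sum = 2.5 + 0.3125 + 0.092593 + 0.039062 + 0.02 + 0.011574 + 0.007289 + 0.004883 + 0.003429 + 0.0025 + 0.001878 + 0.001447
     = 2.997155
Step 3: The full series sum_(k>=1) 2.5*1/k^3 converges (p-series with p = 3 > 1; a constant multiple of a convergent series converges).
Step 4: Fix eps > 0. Since sum_k m(|f_k - f| > eps) < infinity, the Borel-Cantelli lemma gives
        m(limsup_k {|f_k - f| > eps}) = 0, i.e. for a.e. x, |f_k(x) - f(x)| <= eps for all large k.
        Applying this with eps = 1/j for j = 1, 2, ... and intersecting the countably many full-measure sets,
        for a.e. x we get limsup_k |f_k(x) - f(x)| <= 1/j for every j, hence f_k -> f almost everywhere.
Conclusion: series converges; Borel-Cantelli yields f_k -> f a.e.


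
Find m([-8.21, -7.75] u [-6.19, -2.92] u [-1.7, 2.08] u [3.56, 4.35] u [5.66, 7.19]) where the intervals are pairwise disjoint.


For pairwise disjoint intervals, m(union) = sum of lengths.
= (-7.75 - -8.21) + (-2.92 - -6.19) + (2.08 - -1.7) + (4.35 - 3.56) + (7.19 - 5.66)
= 0.46 + 3.27 + 3.78 + 0.79 + 1.53
= 9.83


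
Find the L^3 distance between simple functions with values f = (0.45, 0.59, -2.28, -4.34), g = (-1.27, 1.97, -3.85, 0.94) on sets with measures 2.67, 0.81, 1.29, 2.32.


Step 1: Compute differences f_i - g_i:
  0.45 - -1.27 = 1.72
  0.59 - 1.97 = -1.38
  -2.28 - -3.85 = 1.57
  -4.34 - 0.94 = -5.28
Step 2: Compute |diff|^3 * measure for each set:
  |1.72|^3 * 2.67 = 5.088448 * 2.67 = 13.586156
  |-1.38|^3 * 0.81 = 2.628072 * 0.81 = 2.128738
  |1.57|^3 * 1.29 = 3.869893 * 1.29 = 4.992162
  |-5.28|^3 * 2.32 = 147.197952 * 2.32 = 341.499249
Step 3: Sum = 362.206305
Step 4: ||f-g||_3 = (362.206305)^(1/3) = 7.12829


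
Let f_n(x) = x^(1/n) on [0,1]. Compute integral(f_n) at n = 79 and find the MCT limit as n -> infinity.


At n = 79: f_79(x) = x^(1/79).
Step 1: integral(x^(1/79), 0, 1) = [x^(1/79+1) / (1/79+1)] from 0 to 1
     = 1 / (1/79 + 1) = 1 / ((79+1)/79) = 79/(79+1)
     = 79/80 = 0.9875
Step 2: As n -> infinity, f_n(x) = x^(1/n) -> 1 for x in (0,1], and f_n is increasing in n.
By MCT, lim_n integral(f_n) = integral(lim_n f_n) = integral(1, 0, 1) = 1.
Step 3: Verify convergence: 79/80 = 0.9875 -> 1


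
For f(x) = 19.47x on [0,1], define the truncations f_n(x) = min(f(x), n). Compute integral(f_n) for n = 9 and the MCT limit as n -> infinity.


f(x) = 19.47x on [0,1]; f_n(x) = min(19.47x, n). At n = 9:
Step 1: f(x) reaches 9 at x = 9/19.47 = 0.46225
Step 2: integral(f_9) = integral(19.47x, 0, 0.46225) + integral(9, 0.46225, 1)
       = 19.47*0.46225^2/2 + 9*(1 - 0.46225)
       = 2.080123 + 4.839753
       = 6.919877
Step 3: As n -> infinity, f_n increases to f, so by MCT integral(f_n) -> integral(f) = 19.47/2 = 9.735.
Convergence: integral(f_9) = 6.919877 -> 9.735 as n -> infinity


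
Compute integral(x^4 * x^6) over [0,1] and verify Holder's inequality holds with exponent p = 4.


Step 1: Exact integral of f*g = integral(x^10, 0, 1) = 1/11
     = 0.090909
Step 2: Holder bound with p=4, q=1.333333:
  ||f||_p = (integral x^16 dx)^(1/4) = (1/17)^(1/4) = 0.492479
  ||g||_q = (integral x^8 dx)^(1/1.333333) = (1/9)^(1/1.333333) = 0.19245
Step 3: Holder bound = ||f||_p * ||g||_q = 0.492479 * 0.19245 = 0.094778
Verification: 0.090909 <= 0.094778 (Holder holds)


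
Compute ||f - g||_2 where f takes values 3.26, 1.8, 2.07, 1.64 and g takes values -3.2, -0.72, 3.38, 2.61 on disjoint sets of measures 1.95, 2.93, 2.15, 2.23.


Step 1: Compute differences f_i - g_i:
  3.26 - -3.2 = 6.46
  1.8 - -0.72 = 2.52
  2.07 - 3.38 = -1.31
  1.64 - 2.61 = -0.97
Step 2: Compute |diff|^2 * measure for each set:
  |6.46|^2 * 1.95 = 41.7316 * 1.95 = 81.37662
  |2.52|^2 * 2.93 = 6.3504 * 2.93 = 18.606672
  |-1.31|^2 * 2.15 = 1.7161 * 2.15 = 3.689615
  |-0.97|^2 * 2.23 = 0.9409 * 2.23 = 2.098207
Step 3: Sum = 105.771114
Step 4: ||f-g||_2 = (105.771114)^(1/2) = 10.284508


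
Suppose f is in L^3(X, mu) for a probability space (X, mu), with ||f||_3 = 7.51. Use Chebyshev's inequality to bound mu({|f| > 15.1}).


Chebyshev/Markov inequality: mu(|f| > eps) <= (||f||_p / eps)^p
Step 1: ||f||_3 / eps = 7.51 / 15.1 = 0.497351
Step 2: Raise to power p = 3:
  (0.497351)^3 = 0.123024
Step 3: Therefore mu(|f| > 15.1) <= 0.123024


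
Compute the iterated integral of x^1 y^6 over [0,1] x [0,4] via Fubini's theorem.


By Fubini's theorem, the double integral factors as a product of single integrals:
Step 1: integral_0^1 x^1 dx = [x^2/2] from 0 to 1
     = 1^2/2 = 0.5
Step 2: integral_0^4 y^6 dy = [y^7/7] from 0 to 4
     = 4^7/7 = 2340.571429
Step 3: Double integral = 0.5 * 2340.571429 = 1170.285714


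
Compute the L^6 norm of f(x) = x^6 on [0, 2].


Step 1: ||f||_6 = (integral_0^2 |x^6|^6 dx)^(1/6)
     = (integral_0^2 x^36 dx)^(1/6)
Step 2: integral_0^2 x^36 dx = [x^37/(37)] from 0 to 2 = 2^37/37
     = 137438953472/37 = 3.714566e+09
Step 3: ||f||_6 = (3.714566e+09)^(1/6) = 39.35362


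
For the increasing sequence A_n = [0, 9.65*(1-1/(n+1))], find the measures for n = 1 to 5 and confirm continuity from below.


By continuity of measure from below: if A_n increases to A, then m(A_n) -> m(A).
Here A = [0, 9.65], so m(A) = 9.65
Step 1: a_1 = 9.65*(1 - 1/2) = 4.825, m(A_1) = 4.825
Step 2: a_2 = 9.65*(1 - 1/3) = 6.4333, m(A_2) = 6.4333
Step 3: a_3 = 9.65*(1 - 1/4) = 7.2375, m(A_3) = 7.2375
Step 4: a_4 = 9.65*(1 - 1/5) = 7.72, m(A_4) = 7.72
Step 5: a_5 = 9.65*(1 - 1/6) = 8.0417, m(A_5) = 8.0417
Limit: m(A_n) -> m([0,9.65]) = 9.65


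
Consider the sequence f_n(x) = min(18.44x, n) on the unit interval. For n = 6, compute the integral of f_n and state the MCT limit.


f(x) = 18.44x on [0,1]; f_n(x) = min(18.44x, n). At n = 6:
Step 1: f(x) reaches 6 at x = 6/18.44 = 0.32538
Step 2: integral(f_6) = integral(18.44x, 0, 0.32538) + integral(6, 0.32538, 1)
       = 18.44*0.32538^2/2 + 6*(1 - 0.32538)
       = 0.976139 + 4.047722
       = 5.023861
Step 3: As n -> infinity, f_n increases to f, so by MCT integral(f_n) -> integral(f) = 18.44/2 = 9.22.
Convergence: integral(f_6) = 5.023861 -> 9.22 as n -> infinity


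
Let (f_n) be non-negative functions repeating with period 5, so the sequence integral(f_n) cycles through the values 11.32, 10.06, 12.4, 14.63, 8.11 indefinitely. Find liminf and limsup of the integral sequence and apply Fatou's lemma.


The sequence (integral(f_n)) is periodic with period 5, repeating the values 11.32, 10.06, 12.4, 14.63, 8.11 indefinitely.
Step 1: For a periodic sequence, every tail (a_m, a_(m+1), ...) contains all 5 period values infinitely often.
Step 2: Hence inf of every tail = min of the period values = min(11.32, 10.06, 12.4, 14.63, 8.11) = 8.11.
        liminf_n integral(f_n) = sup over m of (inf of tail from m) = 8.11.
Step 3: Similarly sup of every tail = max of the period values = 14.63.
        limsup_n integral(f_n) = 14.63.
Step 4: Fatou's lemma: integral(liminf_n f_n) <= liminf_n integral(f_n) = 8.11.
        So the integral of the pointwise liminf is at most 8.11.


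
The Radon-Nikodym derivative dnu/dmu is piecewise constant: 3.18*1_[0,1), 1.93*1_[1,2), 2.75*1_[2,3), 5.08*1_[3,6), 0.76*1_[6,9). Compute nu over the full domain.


Integrate each piece of the Radon-Nikodym derivative:
Step 1: integral_0^1 3.18 dx = 3.18*(1-0) = 3.18*1 = 3.18
Step 2: integral_1^2 1.93 dx = 1.93*(2-1) = 1.93*1 = 1.93
Step 3: integral_2^3 2.75 dx = 2.75*(3-2) = 2.75*1 = 2.75
Step 4: integral_3^6 5.08 dx = 5.08*(6-3) = 5.08*3 = 15.24
Step 5: integral_6^9 0.76 dx = 0.76*(9-6) = 0.76*3 = 2.28
Total: 3.18 + 1.93 + 2.75 + 15.24 + 2.28 = 25.38


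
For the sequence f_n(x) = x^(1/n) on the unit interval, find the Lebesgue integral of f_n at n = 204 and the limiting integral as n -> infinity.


At n = 204: f_204(x) = x^(1/204).
Step 1: integral(x^(1/204), 0, 1) = [x^(1/204+1) / (1/204+1)] from 0 to 1
     = 1 / (1/204 + 1) = 1 / ((204+1)/204) = 204/(204+1)
     = 204/205 = 0.995122
Step 2: As n -> infinity, f_n(x) = x^(1/n) -> 1 for x in (0,1], and f_n is increasing in n.
By MCT, lim_n integral(f_n) = integral(lim_n f_n) = integral(1, 0, 1) = 1.
Step 3: Verify convergence: 204/205 = 0.995122 -> 1


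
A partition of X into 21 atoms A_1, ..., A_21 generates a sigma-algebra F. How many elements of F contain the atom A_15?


Each element of F is a union of some subset S of the 21 atoms.
The element contains A_15 iff A_15 is in S.
So we count subsets S of {A_1,...,A_21} with A_15 in S: choose freely among the other 20 atoms.
Count = 2^(21-1) = 2^20 = 1048576.


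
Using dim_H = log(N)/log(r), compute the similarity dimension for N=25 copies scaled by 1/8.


For a self-similar set with N copies scaled by 1/r:
dim_H = log(N)/log(r) = log(25)/log(8)
= 3.218876/2.079442
= 1.547952


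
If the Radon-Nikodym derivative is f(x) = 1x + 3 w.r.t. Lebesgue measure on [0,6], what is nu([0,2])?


nu(A) = integral_A (dnu/dmu) dmu = integral_0^2 (1x + 3) dx
Step 1: Antiderivative F(x) = (1/2)x^2 + 3x
Step 2: F(2) = (1/2)*2^2 + 3*2 = 2 + 6 = 8
Step 3: F(0) = (1/2)*0^2 + 3*0 = 0.0 + 0 = 0.0
Step 4: nu([0,2]) = F(2) - F(0) = 8 - 0.0 = 8


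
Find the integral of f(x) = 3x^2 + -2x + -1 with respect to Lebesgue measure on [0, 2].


The Lebesgue integral of a Riemann-integrable function agrees with the Riemann integral.
Antiderivative F(x) = (3/3)x^3 + (-2/2)x^2 + -1x
F(2) = (3/3)*2^3 + (-2/2)*2^2 + -1*2
     = (3/3)*8 + (-2/2)*4 + -1*2
     = 8 + -4 + -2
     = 2
F(0) = 0.0
Integral = F(2) - F(0) = 2 - 0.0 = 2


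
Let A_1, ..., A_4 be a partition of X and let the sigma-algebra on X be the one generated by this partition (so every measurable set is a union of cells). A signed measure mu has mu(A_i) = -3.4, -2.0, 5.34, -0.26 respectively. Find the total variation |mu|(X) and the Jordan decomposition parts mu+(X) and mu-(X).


Step 1: Every measurable set is a union of atoms (the cells / points), so a Hahn decomposition is
  obtained by grouping atoms by sign: P = union of atoms with mu > 0, N = union of the remaining atoms.
  Atoms in P (indices): 3;  atoms in N (indices): 1, 2, 4
  Positive values: 5.34
  Negative values: -3.4, -2, -0.26
Step 2: mu+(X) = mu(P) = sum of positive atom values = 5.34
Step 3: mu-(X) = -mu(N) = sum of |negative atom values| = 5.66
Step 4: |mu|(X) = mu+(X) + mu-(X) = 5.34 + 5.66 = 11


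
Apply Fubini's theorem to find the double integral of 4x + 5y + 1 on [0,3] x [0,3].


By Fubini, integrate in x first, then y.
Step 1: Fix y, integrate over x in [0,3]:
  integral(4x + 5y + 1, x=0..3)
  = 4*(3^2 - 0^2)/2 + (5y + 1)*(3 - 0)
  = 18 + (5y + 1)*3
  = 18 + 15y + 3
  = 21 + 15y
Step 2: Integrate over y in [0,3]:
  integral(21 + 15y, y=0..3)
  = 21*3 + 15*(3^2 - 0^2)/2
  = 63 + 67.5
  = 130.5


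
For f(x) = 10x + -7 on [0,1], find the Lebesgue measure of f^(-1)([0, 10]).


f^(-1)([0, 10]) = {x : 0 <= 10x + -7 <= 10}
Solving: (0 - -7)/10 <= x <= (10 - -7)/10
= [0.7, 1.7]
Intersecting with [0,1]: [0.7, 1]
Measure = 1 - 0.7 = 0.3


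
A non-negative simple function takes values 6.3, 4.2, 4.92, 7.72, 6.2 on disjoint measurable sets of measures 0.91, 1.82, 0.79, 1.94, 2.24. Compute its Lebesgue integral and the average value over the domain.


Step 1: Integral = sum(value_i * measure_i)
= 6.3*0.91 + 4.2*1.82 + 4.92*0.79 + 7.72*1.94 + 6.2*2.24
= 5.733 + 7.644 + 3.8868 + 14.9768 + 13.888
= 46.1286
Step 2: Total measure of domain = 0.91 + 1.82 + 0.79 + 1.94 + 2.24 = 7.7
Step 3: Average value = 46.1286 / 7.7 = 5.990727


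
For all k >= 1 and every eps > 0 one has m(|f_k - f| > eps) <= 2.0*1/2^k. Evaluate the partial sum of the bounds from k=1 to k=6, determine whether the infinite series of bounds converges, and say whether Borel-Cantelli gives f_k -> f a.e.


Step 1: List the terms 2.0*1/2^k for k = 1 to 6:
  k=1: 1
  k=2: 0.5
  k=3: 0.25
  k=4: 0.125
  k=5: 0.0625
  k=6: 0.03125
Step 2: Partial sum = 1 + 0.5 + 0.25 + 0.125 + 0.0625 + 0.03125
     = 1.96875
Step 3: The full series sum_(k>=1) 2.0*1/2^k converges (geometric series with ratio 1/2 < 1; a constant multiple of a convergent series converges).
Step 4: Fix eps > 0. Since sum_k m(|f_k - f| > eps) < infinity, the Borel-Cantelli lemma gives
        m(limsup_k {|f_k - f| > eps}) = 0, i.e. for a.e. x, |f_k(x) - f(x)| <= eps for all large k.
        Applying this with eps = 1/j for j = 1, 2, ... and intersecting the countably many full-measure sets,
        for a.e. x we get limsup_k |f_k(x) - f(x)| <= 1/j for every j, hence f_k -> f almost everywhere.
Conclusion: series converges; Borel-Cantelli yields f_k -> f a.e.


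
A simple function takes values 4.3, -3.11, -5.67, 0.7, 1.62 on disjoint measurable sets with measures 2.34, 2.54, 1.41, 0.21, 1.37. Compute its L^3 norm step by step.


Step 1: Compute |f_i|^3 for each value:
  |4.3|^3 = 79.507
  |-3.11|^3 = 30.080231
  |-5.67|^3 = 182.284263
  |0.7|^3 = 0.343
  |1.62|^3 = 4.251528
Step 2: Multiply by measures and sum:
  79.507 * 2.34 = 186.04638
  30.080231 * 2.54 = 76.403787
  182.284263 * 1.41 = 257.020811
  0.343 * 0.21 = 0.07203
  4.251528 * 1.37 = 5.824593
Sum = 186.04638 + 76.403787 + 257.020811 + 0.07203 + 5.824593 = 525.367601
Step 3: Take the p-th root:
||f||_3 = (525.367601)^(1/3) = 8.069026


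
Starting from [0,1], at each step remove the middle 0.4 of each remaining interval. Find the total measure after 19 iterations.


Step 1: At each step, fraction remaining = 1 - 0.4 = 0.6
Step 2: After 19 steps, measure = (0.6)^19
Result = 6.093597e-05


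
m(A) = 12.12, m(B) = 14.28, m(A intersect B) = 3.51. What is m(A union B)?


By inclusion-exclusion: m(A u B) = m(A) + m(B) - m(A n B)
= 12.12 + 14.28 - 3.51
= 22.89


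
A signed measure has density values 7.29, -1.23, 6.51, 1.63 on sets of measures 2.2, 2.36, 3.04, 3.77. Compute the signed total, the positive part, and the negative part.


Step 1: Compute signed measure on each set:
  Set 1: 7.29 * 2.2 = 16.038
  Set 2: -1.23 * 2.36 = -2.9028
  Set 3: 6.51 * 3.04 = 19.7904
  Set 4: 1.63 * 3.77 = 6.1451
Step 2: Total signed measure = (16.038) + (-2.9028) + (19.7904) + (6.1451)
     = 39.0707
Step 3: Positive part mu+(X) = sum of positive contributions = 41.9735
Step 4: Negative part mu-(X) = |sum of negative contributions| = 2.9028


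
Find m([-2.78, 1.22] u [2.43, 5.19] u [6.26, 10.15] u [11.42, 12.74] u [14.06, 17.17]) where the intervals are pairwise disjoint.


For pairwise disjoint intervals, m(union) = sum of lengths.
= (1.22 - -2.78) + (5.19 - 2.43) + (10.15 - 6.26) + (12.74 - 11.42) + (17.17 - 14.06)
= 4 + 2.76 + 3.89 + 1.32 + 3.11
= 15.08


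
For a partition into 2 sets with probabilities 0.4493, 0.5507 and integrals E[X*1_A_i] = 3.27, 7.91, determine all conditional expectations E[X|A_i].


For each cell A_i: E[X|A_i] = E[X*1_A_i] / P(A_i)
Step 1: E[X|A_1] = 3.27 / 0.4493 = 7.277988
Step 2: E[X|A_2] = 7.91 / 0.5507 = 14.363537
Verification: E[X] = sum E[X*1_A_i] = 3.27 + 7.91 = 11.18
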